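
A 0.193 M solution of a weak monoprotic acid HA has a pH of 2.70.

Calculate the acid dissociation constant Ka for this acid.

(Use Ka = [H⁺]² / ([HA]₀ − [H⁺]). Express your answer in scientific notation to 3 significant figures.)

[H⁺] = 10^(−pH) = 10^(−2.70) = 1.995e-03 M. For HA ⇌ H⁺ + A⁻, Ka = [H⁺][A⁻]/[HA] = [H⁺]² / ([HA]₀ − [H⁺]) = (1.995e-03)² / (0.193 − 1.995e-03) = 2.08e-05.

K_a = 2.08e-05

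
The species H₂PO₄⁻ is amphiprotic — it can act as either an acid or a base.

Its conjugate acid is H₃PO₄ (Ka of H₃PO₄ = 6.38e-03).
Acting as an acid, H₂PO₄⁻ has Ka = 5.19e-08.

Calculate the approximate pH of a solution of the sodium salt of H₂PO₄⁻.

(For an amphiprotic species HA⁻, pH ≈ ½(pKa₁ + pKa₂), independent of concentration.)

pKa₁ = -log(6.38e-03) = 2.20; pKa₂ = -log(5.19e-08) = 7.28. For an amphiprotic species, pH ≈ ½(pKa₁ + pKa₂) = ½(2.20 + 7.28) = 4.74.

pH = 4.74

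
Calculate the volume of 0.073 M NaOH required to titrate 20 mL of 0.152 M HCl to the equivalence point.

At equivalence: moles acid = moles base. moles HCl = 0.152 × 20/1000 = 0.00304 mol. V_base = moles / 0.073 × 1000 = 41.6 mL.

V_{base} = 41.6 mL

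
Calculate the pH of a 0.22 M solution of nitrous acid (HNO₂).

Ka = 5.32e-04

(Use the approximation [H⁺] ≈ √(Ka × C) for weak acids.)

[H⁺] = √(Ka × C) = √(5.32e-04 × 0.22) = 1.0819e-02. pH = -log(1.0819e-02)

pH = 1.97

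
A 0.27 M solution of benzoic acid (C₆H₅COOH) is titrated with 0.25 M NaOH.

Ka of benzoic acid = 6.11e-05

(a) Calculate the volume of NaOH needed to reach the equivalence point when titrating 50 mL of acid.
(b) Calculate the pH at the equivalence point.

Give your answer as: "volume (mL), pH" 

moles acid = 0.27 × 50/1000 = 0.0135 mol; V_base = moles/0.25 × 1000 = 54.0 mL. At equivalence only the conjugate base is present: [A⁻] = 0.0135/0.104 = 1.2981e-01 M. Kb = Kw/Ka = 1.64e-10; [OH⁻] = √(Kb × [A⁻]) = 4.6092e-06; pOH = 5.34; pH = 14 - pOH = 8.66.

V = 54.0 mL, pH = 8.66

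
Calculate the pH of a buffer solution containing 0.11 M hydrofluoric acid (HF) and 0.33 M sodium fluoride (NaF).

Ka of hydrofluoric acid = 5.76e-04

pKa = -log(5.76e-04) = 3.24. pH = pKa + log([A⁻]/[HA]) = 3.24 + log(0.33/0.11)

pH = 3.72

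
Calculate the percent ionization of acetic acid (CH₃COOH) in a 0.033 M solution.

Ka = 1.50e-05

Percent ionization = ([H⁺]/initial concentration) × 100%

Using Ka equilibrium: x² + Ka×x - Ka×C = 0. Solving: [H⁺] = 6.9610e-04. Percent = (6.9610e-04/0.033) × 100

Percent ionization = 2.11%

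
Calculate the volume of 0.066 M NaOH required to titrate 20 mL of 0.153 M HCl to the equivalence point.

At equivalence: moles acid = moles base. moles HCl = 0.153 × 20/1000 = 0.00306 mol. V_base = moles / 0.066 × 1000 = 46.4 mL.

V_{base} = 46.4 mL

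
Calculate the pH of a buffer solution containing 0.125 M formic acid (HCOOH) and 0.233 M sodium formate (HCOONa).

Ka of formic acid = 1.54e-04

pKa = -log(1.54e-04) = 3.81. pH = pKa + log([A⁻]/[HA]) = 3.81 + log(0.233/0.125)

pH = 4.08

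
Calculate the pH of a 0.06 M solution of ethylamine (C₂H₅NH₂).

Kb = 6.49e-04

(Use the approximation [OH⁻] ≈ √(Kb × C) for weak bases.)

[OH⁻] = √(Kb × C) = √(6.49e-04 × 0.06) = 6.2402e-03. pOH = 2.20, pH = 14 - pOH

pH = 11.80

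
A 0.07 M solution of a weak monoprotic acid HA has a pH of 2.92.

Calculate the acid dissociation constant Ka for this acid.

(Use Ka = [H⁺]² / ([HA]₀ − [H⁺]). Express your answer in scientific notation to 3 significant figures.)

[H⁺] = 10^(−pH) = 10^(−2.92) = 1.202e-03 M. For HA ⇌ H⁺ + A⁻, Ka = [H⁺][A⁻]/[HA] = [H⁺]² / ([HA]₀ − [H⁺]) = (1.202e-03)² / (0.07 − 1.202e-03) = 2.10e-05.

K_a = 2.10e-05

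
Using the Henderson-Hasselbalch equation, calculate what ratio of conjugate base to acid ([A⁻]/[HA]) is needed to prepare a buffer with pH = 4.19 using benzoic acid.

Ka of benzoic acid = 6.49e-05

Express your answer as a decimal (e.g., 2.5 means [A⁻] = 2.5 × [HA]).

pKa = -log(6.49e-05) = 4.1878. pH = pKa + log([A⁻]/[HA]), so log([A⁻]/[HA]) = pH − pKa = 4.19 − 4.1878 = 0.0022. [A⁻]/[HA] = 10^(0.0022) = 1.01

[A⁻]/[HA] = 1.01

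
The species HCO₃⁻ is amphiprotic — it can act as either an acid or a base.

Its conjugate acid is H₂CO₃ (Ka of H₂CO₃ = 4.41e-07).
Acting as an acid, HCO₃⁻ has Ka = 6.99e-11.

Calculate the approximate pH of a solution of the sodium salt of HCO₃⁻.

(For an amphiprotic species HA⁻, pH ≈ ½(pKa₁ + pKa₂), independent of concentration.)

pKa₁ = -log(4.41e-07) = 6.36; pKa₂ = -log(6.99e-11) = 10.16. For an amphiprotic species, pH ≈ ½(pKa₁ + pKa₂) = ½(6.36 + 10.16) = 8.26.

pH = 8.26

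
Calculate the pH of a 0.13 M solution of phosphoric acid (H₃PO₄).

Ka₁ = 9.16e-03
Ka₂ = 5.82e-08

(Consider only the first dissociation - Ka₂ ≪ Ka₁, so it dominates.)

First dissociation dominates. From Ka₁ = [H⁺][HA⁻]/[H₂A], x² + Ka₁·x − Ka₁·C = 0 with C = 0.13 M and Ka₁ = 9.16e-03. Solving: [H⁺] = (−Ka₁ + √(Ka₁² + 4·Ka₁·C)) / 2 = 3.0231e-02 M. pH = -log(3.0231e-02) = 1.52.

pH = 1.52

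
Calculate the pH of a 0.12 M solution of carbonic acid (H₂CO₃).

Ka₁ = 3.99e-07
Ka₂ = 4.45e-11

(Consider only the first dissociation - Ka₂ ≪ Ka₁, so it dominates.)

First dissociation dominates. From Ka₁ = [H⁺][HA⁻]/[H₂A], x² + Ka₁·x − Ka₁·C = 0 with C = 0.12 M and Ka₁ = 3.99e-07. Solving: [H⁺] = (−Ka₁ + √(Ka₁² + 4·Ka₁·C)) / 2 = 2.1862e-04 M. pH = -log(2.1862e-04) = 3.66.

pH = 3.66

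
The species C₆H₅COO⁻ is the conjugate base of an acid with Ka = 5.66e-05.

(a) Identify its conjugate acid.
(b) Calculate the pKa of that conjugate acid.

(a) The conjugate acid is formed by adding one H⁺ to C₆H₅COO⁻, giving C₆H₅COOH. (b) pKa = -log(Ka) = -log(5.66e-05) = 4.25.

Conjugate acid: C₆H₅COOH; pK_a = 4.25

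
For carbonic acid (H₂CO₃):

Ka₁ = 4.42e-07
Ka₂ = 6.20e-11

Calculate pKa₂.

pKa₂ = -log(Ka₂) = -log(6.20e-11) = 10.21.

pK_{a2} = 10.21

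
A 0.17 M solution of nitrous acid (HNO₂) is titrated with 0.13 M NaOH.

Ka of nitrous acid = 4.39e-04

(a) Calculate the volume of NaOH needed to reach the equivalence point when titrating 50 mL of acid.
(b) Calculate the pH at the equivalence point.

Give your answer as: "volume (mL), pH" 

moles acid = 0.17 × 50/1000 = 0.0085 mol; V_base = moles/0.13 × 1000 = 65.4 mL. At equivalence only the conjugate base is present: [A⁻] = 0.0085/0.115 = 7.3667e-02 M. Kb = Kw/Ka = 2.28e-11; [OH⁻] = √(Kb × [A⁻]) = 1.2954e-06; pOH = 5.89; pH = 14 - pOH = 8.11.

V = 65.4 mL, pH = 8.11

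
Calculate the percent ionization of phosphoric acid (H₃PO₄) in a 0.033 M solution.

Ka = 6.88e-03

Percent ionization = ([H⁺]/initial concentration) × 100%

Using Ka equilibrium: x² + Ka×x - Ka×C = 0. Solving: [H⁺] = 1.2016e-02. Percent = (1.2016e-02/0.033) × 100

Percent ionization = 36.4%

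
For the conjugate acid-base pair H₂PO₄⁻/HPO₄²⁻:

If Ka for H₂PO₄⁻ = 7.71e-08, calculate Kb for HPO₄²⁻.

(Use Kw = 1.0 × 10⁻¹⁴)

For a conjugate pair Ka × Kb = Kw, so Kb = Kw/Ka = 1.0 × 10⁻¹⁴ / 7.71e-08 = 1.30e-07.

K_b = 1.30e-07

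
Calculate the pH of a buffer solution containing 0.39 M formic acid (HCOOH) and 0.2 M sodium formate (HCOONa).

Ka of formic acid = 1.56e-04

pKa = -log(1.56e-04) = 3.81. pH = pKa + log([A⁻]/[HA]) = 3.81 + log(0.2/0.39)

pH = 3.52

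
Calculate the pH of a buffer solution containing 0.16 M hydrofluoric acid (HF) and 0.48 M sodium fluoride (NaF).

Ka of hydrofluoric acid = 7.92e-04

pKa = -log(7.92e-04) = 3.10. pH = pKa + log([A⁻]/[HA]) = 3.10 + log(0.48/0.16)

pH = 3.58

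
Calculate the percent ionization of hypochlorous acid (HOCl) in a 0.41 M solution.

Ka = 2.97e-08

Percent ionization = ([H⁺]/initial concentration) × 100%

Using Ka equilibrium: x² + Ka×x - Ka×C = 0. Solving: [H⁺] = 1.1033e-04. Percent = (1.1033e-04/0.41) × 100

Percent ionization = 0.0269%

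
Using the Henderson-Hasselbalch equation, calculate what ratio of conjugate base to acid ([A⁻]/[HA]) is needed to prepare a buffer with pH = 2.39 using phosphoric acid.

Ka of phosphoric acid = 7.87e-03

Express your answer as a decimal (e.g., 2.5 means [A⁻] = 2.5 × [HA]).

pKa = -log(7.87e-03) = 2.1040. pH = pKa + log([A⁻]/[HA]), so log([A⁻]/[HA]) = pH − pKa = 2.39 − 2.1040 = 0.2860. [A⁻]/[HA] = 10^(0.2860) = 1.93

[A⁻]/[HA] = 1.93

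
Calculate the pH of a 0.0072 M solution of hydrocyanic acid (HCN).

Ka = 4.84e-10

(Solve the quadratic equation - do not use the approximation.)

x² + Ka×x - Ka×C = 0. Using quadratic formula: [H⁺] = 1.8665e-06

pH = 5.73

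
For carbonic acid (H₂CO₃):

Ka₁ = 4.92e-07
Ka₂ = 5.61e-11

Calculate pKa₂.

pKa₂ = -log(Ka₂) = -log(5.61e-11) = 10.25.

pK_{a2} = 10.25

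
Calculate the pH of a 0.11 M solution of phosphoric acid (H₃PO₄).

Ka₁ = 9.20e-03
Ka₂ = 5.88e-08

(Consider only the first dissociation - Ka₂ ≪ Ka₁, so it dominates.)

First dissociation dominates. From Ka₁ = [H⁺][HA⁻]/[H₂A], x² + Ka₁·x − Ka₁·C = 0 with C = 0.11 M and Ka₁ = 9.20e-03. Solving: [H⁺] = (−Ka₁ + √(Ka₁² + 4·Ka₁·C)) / 2 = 2.7543e-02 M. pH = -log(2.7543e-02) = 1.56.

pH = 1.56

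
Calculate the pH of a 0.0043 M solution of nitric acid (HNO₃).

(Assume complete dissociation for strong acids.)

[H⁺] = 0.0043 M for strong acid. pH = -log[H⁺] = -log(0.0043)

pH = 2.37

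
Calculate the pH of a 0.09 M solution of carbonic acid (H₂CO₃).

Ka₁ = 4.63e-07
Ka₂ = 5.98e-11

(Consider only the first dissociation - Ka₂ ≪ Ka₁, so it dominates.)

First dissociation dominates. From Ka₁ = [H⁺][HA⁻]/[H₂A], x² + Ka₁·x − Ka₁·C = 0 with C = 0.09 M and Ka₁ = 4.63e-07. Solving: [H⁺] = (−Ka₁ + √(Ka₁² + 4·Ka₁·C)) / 2 = 2.0390e-04 M. pH = -log(2.0390e-04) = 3.69.

pH = 3.69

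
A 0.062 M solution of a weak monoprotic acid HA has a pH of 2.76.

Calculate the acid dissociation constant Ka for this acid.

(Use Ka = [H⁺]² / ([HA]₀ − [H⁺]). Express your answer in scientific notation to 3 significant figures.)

[H⁺] = 10^(−pH) = 10^(−2.76) = 1.738e-03 M. For HA ⇌ H⁺ + A⁻, Ka = [H⁺][A⁻]/[HA] = [H⁺]² / ([HA]₀ − [H⁺]) = (1.738e-03)² / (0.062 − 1.738e-03) = 5.01e-05.

K_a = 5.01e-05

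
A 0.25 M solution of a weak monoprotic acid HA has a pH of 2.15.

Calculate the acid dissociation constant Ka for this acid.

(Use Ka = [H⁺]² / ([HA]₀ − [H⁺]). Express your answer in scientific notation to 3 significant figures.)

[H⁺] = 10^(−pH) = 10^(−2.15) = 7.079e-03 M. For HA ⇌ H⁺ + A⁻, Ka = [H⁺][A⁻]/[HA] = [H⁺]² / ([HA]₀ − [H⁺]) = (7.079e-03)² / (0.25 − 7.079e-03) = 2.06e-04.

K_a = 2.06e-04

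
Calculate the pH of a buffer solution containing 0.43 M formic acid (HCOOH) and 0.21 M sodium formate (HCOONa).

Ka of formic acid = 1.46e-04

pKa = -log(1.46e-04) = 3.84. pH = pKa + log([A⁻]/[HA]) = 3.84 + log(0.21/0.43)

pH = 3.52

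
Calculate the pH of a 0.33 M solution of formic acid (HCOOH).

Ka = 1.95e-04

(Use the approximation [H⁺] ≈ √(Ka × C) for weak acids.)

[H⁺] = √(Ka × C) = √(1.95e-04 × 0.33) = 8.0218e-03. pH = -log(8.0218e-03)

pH = 2.10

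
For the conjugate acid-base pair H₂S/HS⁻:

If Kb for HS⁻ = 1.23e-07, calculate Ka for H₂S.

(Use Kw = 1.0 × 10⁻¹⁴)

For a conjugate pair Ka × Kb = Kw, so Ka = Kw/Kb = 1.0 × 10⁻¹⁴ / 1.23e-07 = 8.13e-08.

K_a = 8.13e-08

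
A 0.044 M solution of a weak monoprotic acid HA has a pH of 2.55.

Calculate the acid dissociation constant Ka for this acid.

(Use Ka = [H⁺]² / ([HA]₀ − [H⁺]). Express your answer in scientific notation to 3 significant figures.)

[H⁺] = 10^(−pH) = 10^(−2.55) = 2.818e-03 M. For HA ⇌ H⁺ + A⁻, Ka = [H⁺][A⁻]/[HA] = [H⁺]² / ([HA]₀ − [H⁺]) = (2.818e-03)² / (0.044 − 2.818e-03) = 1.93e-04.

K_a = 1.93e-04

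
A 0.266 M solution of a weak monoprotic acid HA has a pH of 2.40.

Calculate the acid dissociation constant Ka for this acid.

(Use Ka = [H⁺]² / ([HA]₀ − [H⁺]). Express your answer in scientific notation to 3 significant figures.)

[H⁺] = 10^(−pH) = 10^(−2.40) = 3.981e-03 M. For HA ⇌ H⁺ + A⁻, Ka = [H⁺][A⁻]/[HA] = [H⁺]² / ([HA]₀ − [H⁺]) = (3.981e-03)² / (0.266 − 3.981e-03) = 6.05e-05.

K_a = 6.05e-05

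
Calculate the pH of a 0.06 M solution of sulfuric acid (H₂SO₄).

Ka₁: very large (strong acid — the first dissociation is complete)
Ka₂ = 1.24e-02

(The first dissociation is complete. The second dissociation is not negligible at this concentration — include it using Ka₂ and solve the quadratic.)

First dissociation is complete: [H⁺]₀ = [HSO₄⁻]₀ = C = 0.06 M. Second dissociation HSO₄⁻ ⇌ H⁺ + SO₄²⁻: let x = [SO₄²⁻]. Ka₂ = (C + x)·x / (C − x) = 1.24e-02 → x² + (C + Ka₂)·x − Ka₂·C = 0 → x² + 0.07240·x − 7.440e-04 = 0. x = (−0.07240 + √(0.07240² + 4 × 7.440e-04)) / 2 = 9.1259e-03 M. [H⁺] = C + x = 0.06 + 9.1259e-03 = 6.9126e-02 M. pH = -log(6.9126e-02) = 1.16.

pH = 1.16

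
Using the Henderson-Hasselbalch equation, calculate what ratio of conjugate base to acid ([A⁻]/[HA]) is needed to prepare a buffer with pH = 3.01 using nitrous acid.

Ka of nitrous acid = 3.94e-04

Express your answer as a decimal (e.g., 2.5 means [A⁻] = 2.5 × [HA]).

pKa = -log(3.94e-04) = 3.4045. pH = pKa + log([A⁻]/[HA]), so log([A⁻]/[HA]) = pH − pKa = 3.01 − 3.4045 = -0.3945. [A⁻]/[HA] = 10^(-0.3945) = 0.403

[A⁻]/[HA] = 0.403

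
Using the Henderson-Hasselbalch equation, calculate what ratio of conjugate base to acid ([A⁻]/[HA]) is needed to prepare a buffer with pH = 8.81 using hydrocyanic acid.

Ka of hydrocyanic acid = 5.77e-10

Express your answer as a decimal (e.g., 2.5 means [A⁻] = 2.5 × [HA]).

pKa = -log(5.77e-10) = 9.2388. pH = pKa + log([A⁻]/[HA]), so log([A⁻]/[HA]) = pH − pKa = 8.81 − 9.2388 = -0.4288. [A⁻]/[HA] = 10^(-0.4288) = 0.373

[A⁻]/[HA] = 0.373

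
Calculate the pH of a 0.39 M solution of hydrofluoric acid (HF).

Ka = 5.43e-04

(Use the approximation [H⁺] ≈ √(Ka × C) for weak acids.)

[H⁺] = √(Ka × C) = √(5.43e-04 × 0.39) = 1.4552e-02. pH = -log(1.4552e-02)

pH = 1.84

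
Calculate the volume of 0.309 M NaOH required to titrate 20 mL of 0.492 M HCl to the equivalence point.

At equivalence: moles acid = moles base. moles HCl = 0.492 × 20/1000 = 0.00984 mol. V_base = moles / 0.309 × 1000 = 31.8 mL.

V_{base} = 31.8 mL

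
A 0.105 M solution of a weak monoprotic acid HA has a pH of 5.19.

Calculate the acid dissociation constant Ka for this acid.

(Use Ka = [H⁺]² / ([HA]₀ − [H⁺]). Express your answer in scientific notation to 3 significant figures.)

[H⁺] = 10^(−pH) = 10^(−5.19) = 6.457e-06 M. For HA ⇌ H⁺ + A⁻, Ka = [H⁺][A⁻]/[HA] = [H⁺]² / ([HA]₀ − [H⁺]) = (6.457e-06)² / (0.105 − 6.457e-06) = 3.97e-10.

K_a = 3.97e-10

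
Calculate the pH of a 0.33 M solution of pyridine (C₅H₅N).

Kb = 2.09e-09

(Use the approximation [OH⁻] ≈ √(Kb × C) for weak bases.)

[OH⁻] = √(Kb × C) = √(2.09e-09 × 0.33) = 2.6262e-05. pOH = 4.58, pH = 14 - pOH

pH = 9.42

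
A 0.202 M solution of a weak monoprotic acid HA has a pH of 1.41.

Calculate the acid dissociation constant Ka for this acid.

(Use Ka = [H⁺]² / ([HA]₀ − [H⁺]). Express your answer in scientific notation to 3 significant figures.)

[H⁺] = 10^(−pH) = 10^(−1.41) = 3.890e-02 M. For HA ⇌ H⁺ + A⁻, Ka = [H⁺][A⁻]/[HA] = [H⁺]² / ([HA]₀ − [H⁺]) = (3.890e-02)² / (0.202 − 3.890e-02) = 9.28e-03.

K_a = 9.28e-03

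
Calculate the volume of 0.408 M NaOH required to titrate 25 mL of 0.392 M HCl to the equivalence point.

At equivalence: moles acid = moles base. moles HCl = 0.392 × 25/1000 = 0.0098 mol. V_base = moles / 0.408 × 1000 = 24.0 mL.

V_{base} = 24.0 mL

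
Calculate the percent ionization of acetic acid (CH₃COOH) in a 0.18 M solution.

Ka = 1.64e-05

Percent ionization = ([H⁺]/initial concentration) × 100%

Using Ka equilibrium: x² + Ka×x - Ka×C = 0. Solving: [H⁺] = 1.7100e-03. Percent = (1.7100e-03/0.18) × 100

Percent ionization = 0.95%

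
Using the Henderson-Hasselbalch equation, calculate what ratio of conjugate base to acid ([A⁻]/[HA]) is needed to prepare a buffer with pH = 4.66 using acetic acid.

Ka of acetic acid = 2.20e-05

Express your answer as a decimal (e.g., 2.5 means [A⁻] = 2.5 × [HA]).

pKa = -log(2.20e-05) = 4.6576. pH = pKa + log([A⁻]/[HA]), so log([A⁻]/[HA]) = pH − pKa = 4.66 − 4.6576 = 0.0024. [A⁻]/[HA] = 10^(0.0024) = 1.01

[A⁻]/[HA] = 1.01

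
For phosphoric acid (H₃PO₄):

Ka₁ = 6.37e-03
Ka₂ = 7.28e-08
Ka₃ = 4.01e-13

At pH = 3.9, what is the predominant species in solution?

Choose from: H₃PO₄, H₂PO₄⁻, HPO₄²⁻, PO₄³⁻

pKa₁ = 2.20, pKa₂ = 7.14, pKa₃ = 12.40. For a polyprotic acid the predominant species crosses at each pKa: below pKa_n the protonated form dominates, above it the deprotonated form does. At pH = 3.9, the predominant species is H₂PO₄⁻.

H₂PO₄⁻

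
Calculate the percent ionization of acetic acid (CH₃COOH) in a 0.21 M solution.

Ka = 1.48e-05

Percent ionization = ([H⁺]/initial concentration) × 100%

Using Ka equilibrium: x² + Ka×x - Ka×C = 0. Solving: [H⁺] = 1.7556e-03. Percent = (1.7556e-03/0.21) × 100

Percent ionization = 0.836%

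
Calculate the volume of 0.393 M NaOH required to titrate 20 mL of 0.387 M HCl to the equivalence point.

At equivalence: moles acid = moles base. moles HCl = 0.387 × 20/1000 = 0.00774 mol. V_base = moles / 0.393 × 1000 = 19.7 mL.

V_{base} = 19.7 mL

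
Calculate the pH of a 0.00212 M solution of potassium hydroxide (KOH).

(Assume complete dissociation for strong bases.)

[OH⁻] = 0.00212 M for strong base. pOH = -log[OH⁻] = 2.67, pH = 14 - pOH

pH = 11.33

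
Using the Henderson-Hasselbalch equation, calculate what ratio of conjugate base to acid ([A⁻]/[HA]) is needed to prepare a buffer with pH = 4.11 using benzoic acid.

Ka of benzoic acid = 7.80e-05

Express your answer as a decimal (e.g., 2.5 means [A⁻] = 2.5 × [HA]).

pKa = -log(7.80e-05) = 4.1079. pH = pKa + log([A⁻]/[HA]), so log([A⁻]/[HA]) = pH − pKa = 4.11 − 4.1079 = 0.0021. [A⁻]/[HA] = 10^(0.0021) = 1.00

[A⁻]/[HA] = 1.00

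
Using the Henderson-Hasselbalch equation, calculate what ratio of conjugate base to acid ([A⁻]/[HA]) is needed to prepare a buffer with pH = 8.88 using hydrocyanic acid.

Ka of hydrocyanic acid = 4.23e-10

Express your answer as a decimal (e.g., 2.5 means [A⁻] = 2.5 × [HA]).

pKa = -log(4.23e-10) = 9.3737. pH = pKa + log([A⁻]/[HA]), so log([A⁻]/[HA]) = pH − pKa = 8.88 − 9.3737 = -0.4937. [A⁻]/[HA] = 10^(-0.4937) = 0.321

[A⁻]/[HA] = 0.321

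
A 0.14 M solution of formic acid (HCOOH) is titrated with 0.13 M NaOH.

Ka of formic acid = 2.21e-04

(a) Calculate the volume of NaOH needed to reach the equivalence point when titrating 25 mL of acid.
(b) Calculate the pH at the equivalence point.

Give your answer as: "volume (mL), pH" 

moles acid = 0.14 × 25/1000 = 0.0035 mol; V_base = moles/0.13 × 1000 = 26.9 mL. At equivalence only the conjugate base is present: [A⁻] = 0.0035/0.052 = 6.7407e-02 M. Kb = Kw/Ka = 4.52e-11; [OH⁻] = √(Kb × [A⁻]) = 1.7465e-06; pOH = 5.76; pH = 14 - pOH = 8.24.

V = 26.9 mL, pH = 8.24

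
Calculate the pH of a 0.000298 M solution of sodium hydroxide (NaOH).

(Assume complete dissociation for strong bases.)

[OH⁻] = 0.000298 M for strong base. pOH = -log[OH⁻] = 3.53, pH = 14 - pOH

pH = 10.47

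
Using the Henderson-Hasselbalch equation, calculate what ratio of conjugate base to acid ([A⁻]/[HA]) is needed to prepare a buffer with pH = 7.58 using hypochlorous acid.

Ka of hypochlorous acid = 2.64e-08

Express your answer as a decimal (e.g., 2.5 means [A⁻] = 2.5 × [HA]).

pKa = -log(2.64e-08) = 7.5784. pH = pKa + log([A⁻]/[HA]), so log([A⁻]/[HA]) = pH − pKa = 7.58 − 7.5784 = 0.0016. [A⁻]/[HA] = 10^(0.0016) = 1.00

[A⁻]/[HA] = 1.00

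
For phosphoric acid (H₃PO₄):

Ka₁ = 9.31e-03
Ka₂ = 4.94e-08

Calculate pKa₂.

pKa₂ = -log(Ka₂) = -log(4.94e-08) = 7.31.

pK_{a2} = 7.31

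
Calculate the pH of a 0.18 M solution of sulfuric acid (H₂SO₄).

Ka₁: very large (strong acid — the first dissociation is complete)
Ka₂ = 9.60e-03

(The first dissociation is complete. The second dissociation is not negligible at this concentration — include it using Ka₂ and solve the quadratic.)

First dissociation is complete: [H⁺]₀ = [HSO₄⁻]₀ = C = 0.18 M. Second dissociation HSO₄⁻ ⇌ H⁺ + SO₄²⁻: let x = [SO₄²⁻]. Ka₂ = (C + x)·x / (C − x) = 9.60e-03 → x² + (C + Ka₂)·x − Ka₂·C = 0 → x² + 0.18960·x − 1.728e-03 = 0. x = (−0.18960 + √(0.18960² + 4 × 1.728e-03)) / 2 = 8.7135e-03 M. [H⁺] = C + x = 0.18 + 8.7135e-03 = 1.8871e-01 M. pH = -log(1.8871e-01) = 0.72.

pH = 0.72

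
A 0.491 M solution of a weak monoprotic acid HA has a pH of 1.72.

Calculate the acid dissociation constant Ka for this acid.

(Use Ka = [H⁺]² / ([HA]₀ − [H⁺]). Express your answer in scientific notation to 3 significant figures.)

[H⁺] = 10^(−pH) = 10^(−1.72) = 1.905e-02 M. For HA ⇌ H⁺ + A⁻, Ka = [H⁺][A⁻]/[HA] = [H⁺]² / ([HA]₀ − [H⁺]) = (1.905e-02)² / (0.491 − 1.905e-02) = 7.69e-04.

K_a = 7.69e-04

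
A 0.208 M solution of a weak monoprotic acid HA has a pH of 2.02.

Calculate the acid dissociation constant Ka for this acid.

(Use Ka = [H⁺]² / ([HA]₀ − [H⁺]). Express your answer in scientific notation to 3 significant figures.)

[H⁺] = 10^(−pH) = 10^(−2.02) = 9.550e-03 M. For HA ⇌ H⁺ + A⁻, Ka = [H⁺][A⁻]/[HA] = [H⁺]² / ([HA]₀ − [H⁺]) = (9.550e-03)² / (0.208 − 9.550e-03) = 4.60e-04.

K_a = 4.60e-04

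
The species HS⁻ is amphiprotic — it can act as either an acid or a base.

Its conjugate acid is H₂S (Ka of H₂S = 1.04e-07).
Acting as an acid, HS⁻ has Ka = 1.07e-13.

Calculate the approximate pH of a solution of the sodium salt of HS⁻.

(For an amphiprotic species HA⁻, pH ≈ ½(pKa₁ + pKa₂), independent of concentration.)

pKa₁ = -log(1.04e-07) = 6.98; pKa₂ = -log(1.07e-13) = 12.97. For an amphiprotic species, pH ≈ ½(pKa₁ + pKa₂) = ½(6.98 + 12.97) = 9.98.

pH = 9.98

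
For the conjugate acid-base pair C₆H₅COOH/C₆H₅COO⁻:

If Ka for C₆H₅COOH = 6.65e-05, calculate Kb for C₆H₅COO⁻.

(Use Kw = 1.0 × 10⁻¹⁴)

For a conjugate pair Ka × Kb = Kw, so Kb = Kw/Ka = 1.0 × 10⁻¹⁴ / 6.65e-05 = 1.50e-10.

K_b = 1.50e-10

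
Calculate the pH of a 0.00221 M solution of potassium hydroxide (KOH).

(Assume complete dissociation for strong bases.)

[OH⁻] = 0.00221 M for strong base. pOH = -log[OH⁻] = 2.66, pH = 14 - pOH

pH = 11.34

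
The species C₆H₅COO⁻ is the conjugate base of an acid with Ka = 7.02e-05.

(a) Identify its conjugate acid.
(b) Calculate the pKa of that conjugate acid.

(a) The conjugate acid is formed by adding one H⁺ to C₆H₅COO⁻, giving C₆H₅COOH. (b) pKa = -log(Ka) = -log(7.02e-05) = 4.15.

Conjugate acid: C₆H₅COOH; pK_a = 4.15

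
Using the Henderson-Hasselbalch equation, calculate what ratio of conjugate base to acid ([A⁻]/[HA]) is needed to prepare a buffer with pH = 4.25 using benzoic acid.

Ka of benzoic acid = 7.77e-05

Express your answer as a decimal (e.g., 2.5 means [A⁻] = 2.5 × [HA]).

pKa = -log(7.77e-05) = 4.1096. pH = pKa + log([A⁻]/[HA]), so log([A⁻]/[HA]) = pH − pKa = 4.25 − 4.1096 = 0.1404. [A⁻]/[HA] = 10^(0.1404) = 1.38

[A⁻]/[HA] = 1.38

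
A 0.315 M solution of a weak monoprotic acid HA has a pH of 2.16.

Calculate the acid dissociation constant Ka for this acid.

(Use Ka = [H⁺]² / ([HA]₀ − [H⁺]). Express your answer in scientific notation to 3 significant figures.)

[H⁺] = 10^(−pH) = 10^(−2.16) = 6.918e-03 M. For HA ⇌ H⁺ + A⁻, Ka = [H⁺][A⁻]/[HA] = [H⁺]² / ([HA]₀ − [H⁺]) = (6.918e-03)² / (0.315 − 6.918e-03) = 1.55e-04.

K_a = 1.55e-04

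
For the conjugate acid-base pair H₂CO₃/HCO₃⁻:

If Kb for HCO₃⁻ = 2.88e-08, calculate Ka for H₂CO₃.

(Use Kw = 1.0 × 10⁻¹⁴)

For a conjugate pair Ka × Kb = Kw, so Ka = Kw/Kb = 1.0 × 10⁻¹⁴ / 2.88e-08 = 3.47e-07.

K_a = 3.47e-07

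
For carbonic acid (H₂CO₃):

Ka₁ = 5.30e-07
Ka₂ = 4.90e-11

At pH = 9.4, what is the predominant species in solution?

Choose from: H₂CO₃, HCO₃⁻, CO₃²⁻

pKa₁ = 6.28, pKa₂ = 10.31. For a polyprotic acid the predominant species crosses at each pKa: below pKa_n the protonated form dominates, above it the deprotonated form does. At pH = 9.4, the predominant species is HCO₃⁻.

HCO₃⁻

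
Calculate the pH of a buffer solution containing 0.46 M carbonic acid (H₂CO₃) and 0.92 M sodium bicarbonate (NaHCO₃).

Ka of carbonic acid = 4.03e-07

pKa = -log(4.03e-07) = 6.39. pH = pKa + log([A⁻]/[HA]) = 6.39 + log(0.92/0.46)

pH = 6.70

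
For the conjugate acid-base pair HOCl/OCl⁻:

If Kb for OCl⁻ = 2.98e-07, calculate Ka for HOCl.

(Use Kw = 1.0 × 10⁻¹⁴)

For a conjugate pair Ka × Kb = Kw, so Ka = Kw/Kb = 1.0 × 10⁻¹⁴ / 2.98e-07 = 3.36e-08.

K_a = 3.36e-08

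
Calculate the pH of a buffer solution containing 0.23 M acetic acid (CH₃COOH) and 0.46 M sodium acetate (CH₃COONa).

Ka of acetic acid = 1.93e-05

pKa = -log(1.93e-05) = 4.71. pH = pKa + log([A⁻]/[HA]) = 4.71 + log(0.46/0.23)

pH = 5.02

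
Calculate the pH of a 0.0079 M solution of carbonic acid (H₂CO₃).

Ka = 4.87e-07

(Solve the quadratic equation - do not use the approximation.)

x² + Ka×x - Ka×C = 0. Using quadratic formula: [H⁺] = 6.1784e-05

pH = 4.21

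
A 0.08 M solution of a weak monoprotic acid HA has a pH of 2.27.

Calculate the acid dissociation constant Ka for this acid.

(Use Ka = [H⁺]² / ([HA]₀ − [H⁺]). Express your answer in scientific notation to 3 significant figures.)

[H⁺] = 10^(−pH) = 10^(−2.27) = 5.370e-03 M. For HA ⇌ H⁺ + A⁻, Ka = [H⁺][A⁻]/[HA] = [H⁺]² / ([HA]₀ − [H⁺]) = (5.370e-03)² / (0.08 − 5.370e-03) = 3.86e-04.

K_a = 3.86e-04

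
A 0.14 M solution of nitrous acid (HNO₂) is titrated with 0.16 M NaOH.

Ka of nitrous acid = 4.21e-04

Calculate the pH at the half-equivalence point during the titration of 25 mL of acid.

At half-equivalence [HA] = [A⁻], so Henderson-Hasselbalch gives pH = pKa = -log(4.21e-04) = 3.38.

pH = pKa = 3.38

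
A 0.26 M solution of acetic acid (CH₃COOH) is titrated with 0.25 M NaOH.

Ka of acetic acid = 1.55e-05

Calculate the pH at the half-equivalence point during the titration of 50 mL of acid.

At half-equivalence [HA] = [A⁻], so Henderson-Hasselbalch gives pH = pKa = -log(1.55e-05) = 4.81.

pH = pKa = 4.81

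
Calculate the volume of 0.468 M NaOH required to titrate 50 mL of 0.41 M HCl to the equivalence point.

At equivalence: moles acid = moles base. moles HCl = 0.41 × 50/1000 = 0.0205 mol. V_base = moles / 0.468 × 1000 = 43.8 mL.

V_{base} = 43.8 mL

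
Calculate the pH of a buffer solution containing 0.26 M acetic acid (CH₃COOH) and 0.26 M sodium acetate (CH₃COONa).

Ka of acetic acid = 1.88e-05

pKa = -log(1.88e-05) = 4.73. pH = pKa + log([A⁻]/[HA]) = 4.73 + log(0.26/0.26)

pH = 4.73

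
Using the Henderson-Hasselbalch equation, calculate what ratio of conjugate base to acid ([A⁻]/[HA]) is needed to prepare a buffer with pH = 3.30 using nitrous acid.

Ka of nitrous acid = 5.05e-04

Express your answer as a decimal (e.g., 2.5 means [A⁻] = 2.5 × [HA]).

pKa = -log(5.05e-04) = 3.2967. pH = pKa + log([A⁻]/[HA]), so log([A⁻]/[HA]) = pH − pKa = 3.30 − 3.2967 = 0.0033. [A⁻]/[HA] = 10^(0.0033) = 1.01

[A⁻]/[HA] = 1.01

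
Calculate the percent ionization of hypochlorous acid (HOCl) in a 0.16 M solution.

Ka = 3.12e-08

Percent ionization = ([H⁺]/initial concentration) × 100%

Using Ka equilibrium: x² + Ka×x - Ka×C = 0. Solving: [H⁺] = 7.0638e-05. Percent = (7.0638e-05/0.16) × 100

Percent ionization = 0.0441%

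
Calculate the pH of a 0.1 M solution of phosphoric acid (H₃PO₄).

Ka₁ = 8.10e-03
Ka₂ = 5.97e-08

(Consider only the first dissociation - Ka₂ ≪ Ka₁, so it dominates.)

First dissociation dominates. From Ka₁ = [H⁺][HA⁻]/[H₂A], x² + Ka₁·x − Ka₁·C = 0 with C = 0.1 M and Ka₁ = 8.10e-03. Solving: [H⁺] = (−Ka₁ + √(Ka₁² + 4·Ka₁·C)) / 2 = 2.4697e-02 M. pH = -log(2.4697e-02) = 1.61.

pH = 1.61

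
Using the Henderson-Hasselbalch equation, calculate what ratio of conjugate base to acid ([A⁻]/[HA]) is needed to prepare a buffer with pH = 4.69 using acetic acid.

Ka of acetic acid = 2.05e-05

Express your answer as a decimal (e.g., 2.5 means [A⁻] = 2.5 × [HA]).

pKa = -log(2.05e-05) = 4.6882. pH = pKa + log([A⁻]/[HA]), so log([A⁻]/[HA]) = pH − pKa = 4.69 − 4.6882 = 0.0018. [A⁻]/[HA] = 10^(0.0018) = 1.00

[A⁻]/[HA] = 1.00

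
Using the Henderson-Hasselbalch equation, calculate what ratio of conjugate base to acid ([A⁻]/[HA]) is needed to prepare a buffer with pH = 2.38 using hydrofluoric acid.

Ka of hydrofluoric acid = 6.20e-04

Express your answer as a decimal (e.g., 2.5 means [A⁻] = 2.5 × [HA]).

pKa = -log(6.20e-04) = 3.2076. pH = pKa + log([A⁻]/[HA]), so log([A⁻]/[HA]) = pH − pKa = 2.38 − 3.2076 = -0.8276. [A⁻]/[HA] = 10^(-0.8276) = 0.149

[A⁻]/[HA] = 0.149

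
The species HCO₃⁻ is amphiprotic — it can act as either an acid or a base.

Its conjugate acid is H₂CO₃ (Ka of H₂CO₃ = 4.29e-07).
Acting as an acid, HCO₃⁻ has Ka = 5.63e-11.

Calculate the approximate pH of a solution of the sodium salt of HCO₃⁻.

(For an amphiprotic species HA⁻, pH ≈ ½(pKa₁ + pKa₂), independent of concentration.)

pKa₁ = -log(4.29e-07) = 6.37; pKa₂ = -log(5.63e-11) = 10.25. For an amphiprotic species, pH ≈ ½(pKa₁ + pKa₂) = ½(6.37 + 10.25) = 8.31.

pH = 8.31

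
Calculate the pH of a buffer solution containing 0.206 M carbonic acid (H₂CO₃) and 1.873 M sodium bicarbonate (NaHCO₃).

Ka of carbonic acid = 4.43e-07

pKa = -log(4.43e-07) = 6.35. pH = pKa + log([A⁻]/[HA]) = 6.35 + log(1.873/0.206)

pH = 7.31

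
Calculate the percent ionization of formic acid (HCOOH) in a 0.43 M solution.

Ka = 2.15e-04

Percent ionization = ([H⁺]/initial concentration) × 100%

Using Ka equilibrium: x² + Ka×x - Ka×C = 0. Solving: [H⁺] = 9.5082e-03. Percent = (9.5082e-03/0.43) × 100

Percent ionization = 2.21%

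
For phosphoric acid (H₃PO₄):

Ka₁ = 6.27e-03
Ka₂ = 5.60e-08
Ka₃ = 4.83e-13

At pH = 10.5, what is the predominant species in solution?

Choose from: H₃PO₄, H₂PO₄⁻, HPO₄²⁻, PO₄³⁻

pKa₁ = 2.20, pKa₂ = 7.25, pKa₃ = 12.32. For a polyprotic acid the predominant species crosses at each pKa: below pKa_n the protonated form dominates, above it the deprotonated form does. At pH = 10.5, the predominant species is HPO₄²⁻.

HPO₄²⁻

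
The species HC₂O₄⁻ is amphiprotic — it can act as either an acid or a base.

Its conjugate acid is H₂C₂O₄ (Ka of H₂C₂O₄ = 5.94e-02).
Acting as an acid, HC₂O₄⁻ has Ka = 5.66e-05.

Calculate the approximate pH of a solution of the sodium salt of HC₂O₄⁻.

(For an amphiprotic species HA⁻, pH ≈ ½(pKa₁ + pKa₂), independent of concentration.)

pKa₁ = -log(5.94e-02) = 1.23; pKa₂ = -log(5.66e-05) = 4.25. For an amphiprotic species, pH ≈ ½(pKa₁ + pKa₂) = ½(1.23 + 4.25) = 2.74.

pH = 2.74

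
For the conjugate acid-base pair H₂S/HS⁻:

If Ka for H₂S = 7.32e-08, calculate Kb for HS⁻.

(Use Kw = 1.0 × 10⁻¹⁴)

For a conjugate pair Ka × Kb = Kw, so Kb = Kw/Ka = 1.0 × 10⁻¹⁴ / 7.32e-08 = 1.37e-07.

K_b = 1.37e-07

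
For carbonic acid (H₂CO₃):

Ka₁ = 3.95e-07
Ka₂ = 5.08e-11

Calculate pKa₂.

pKa₂ = -log(Ka₂) = -log(5.08e-11) = 10.29.

pK_{a2} = 10.29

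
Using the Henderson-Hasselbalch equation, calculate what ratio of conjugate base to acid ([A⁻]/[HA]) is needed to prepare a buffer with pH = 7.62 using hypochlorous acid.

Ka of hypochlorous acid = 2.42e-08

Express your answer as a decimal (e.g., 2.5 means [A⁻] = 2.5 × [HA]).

pKa = -log(2.42e-08) = 7.6162. pH = pKa + log([A⁻]/[HA]), so log([A⁻]/[HA]) = pH − pKa = 7.62 − 7.6162 = 0.0038. [A⁻]/[HA] = 10^(0.0038) = 1.01

[A⁻]/[HA] = 1.01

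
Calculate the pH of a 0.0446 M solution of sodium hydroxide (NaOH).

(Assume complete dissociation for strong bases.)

[OH⁻] = 0.0446 M for strong base. pOH = -log[OH⁻] = 1.35, pH = 14 - pOH

pH = 12.65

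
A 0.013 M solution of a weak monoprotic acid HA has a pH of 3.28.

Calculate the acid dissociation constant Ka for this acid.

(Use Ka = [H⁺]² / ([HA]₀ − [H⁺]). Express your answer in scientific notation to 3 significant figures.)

[H⁺] = 10^(−pH) = 10^(−3.28) = 5.248e-04 M. For HA ⇌ H⁺ + A⁻, Ka = [H⁺][A⁻]/[HA] = [H⁺]² / ([HA]₀ − [H⁺]) = (5.248e-04)² / (0.013 − 5.248e-04) = 2.21e-05.

K_a = 2.21e-05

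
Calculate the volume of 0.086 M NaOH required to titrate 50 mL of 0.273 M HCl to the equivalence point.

At equivalence: moles acid = moles base. moles HCl = 0.273 × 50/1000 = 0.01365 mol. V_base = moles / 0.086 × 1000 = 158.7 mL.

V_{base} = 158.7 mL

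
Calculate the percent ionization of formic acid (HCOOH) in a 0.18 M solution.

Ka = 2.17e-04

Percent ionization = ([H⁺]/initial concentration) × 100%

Using Ka equilibrium: x² + Ka×x - Ka×C = 0. Solving: [H⁺] = 6.1422e-03. Percent = (6.1422e-03/0.18) × 100

Percent ionization = 3.41%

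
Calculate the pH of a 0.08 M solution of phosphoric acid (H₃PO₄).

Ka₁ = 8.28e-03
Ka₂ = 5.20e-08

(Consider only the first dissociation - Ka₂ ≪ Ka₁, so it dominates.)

First dissociation dominates. From Ka₁ = [H⁺][HA⁻]/[H₂A], x² + Ka₁·x − Ka₁·C = 0 with C = 0.08 M and Ka₁ = 8.28e-03. Solving: [H⁺] = (−Ka₁ + √(Ka₁² + 4·Ka₁·C)) / 2 = 2.1928e-02 M. pH = -log(2.1928e-02) = 1.66.

pH = 1.66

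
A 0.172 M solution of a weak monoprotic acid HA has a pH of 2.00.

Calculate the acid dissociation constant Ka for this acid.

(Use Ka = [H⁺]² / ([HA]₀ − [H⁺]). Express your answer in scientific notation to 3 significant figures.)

[H⁺] = 10^(−pH) = 10^(−2.00) = 1.000e-02 M. For HA ⇌ H⁺ + A⁻, Ka = [H⁺][A⁻]/[HA] = [H⁺]² / ([HA]₀ − [H⁺]) = (1.000e-02)² / (0.172 − 1.000e-02) = 6.17e-04.

K_a = 6.17e-04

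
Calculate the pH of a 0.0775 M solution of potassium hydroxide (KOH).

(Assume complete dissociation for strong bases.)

[OH⁻] = 0.0775 M for strong base. pOH = -log[OH⁻] = 1.11, pH = 14 - pOH

pH = 12.89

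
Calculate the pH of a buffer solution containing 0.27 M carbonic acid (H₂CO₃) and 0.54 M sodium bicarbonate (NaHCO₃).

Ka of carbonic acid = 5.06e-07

pKa = -log(5.06e-07) = 6.30. pH = pKa + log([A⁻]/[HA]) = 6.30 + log(0.54/0.27)

pH = 6.60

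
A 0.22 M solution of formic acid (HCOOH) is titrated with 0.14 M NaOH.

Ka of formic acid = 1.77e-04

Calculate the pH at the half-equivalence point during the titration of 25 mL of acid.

At half-equivalence [HA] = [A⁻], so Henderson-Hasselbalch gives pH = pKa = -log(1.77e-04) = 3.75.

pH = pKa = 3.75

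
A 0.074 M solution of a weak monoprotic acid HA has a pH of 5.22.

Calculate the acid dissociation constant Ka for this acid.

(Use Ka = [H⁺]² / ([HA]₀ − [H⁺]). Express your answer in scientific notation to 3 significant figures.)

[H⁺] = 10^(−pH) = 10^(−5.22) = 6.026e-06 M. For HA ⇌ H⁺ + A⁻, Ka = [H⁺][A⁻]/[HA] = [H⁺]² / ([HA]₀ − [H⁺]) = (6.026e-06)² / (0.074 − 6.026e-06) = 4.91e-10.

K_a = 4.91e-10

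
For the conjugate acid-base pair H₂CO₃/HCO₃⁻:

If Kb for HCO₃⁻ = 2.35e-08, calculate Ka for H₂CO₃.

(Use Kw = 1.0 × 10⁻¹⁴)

For a conjugate pair Ka × Kb = Kw, so Ka = Kw/Kb = 1.0 × 10⁻¹⁴ / 2.35e-08 = 4.26e-07.

K_a = 4.26e-07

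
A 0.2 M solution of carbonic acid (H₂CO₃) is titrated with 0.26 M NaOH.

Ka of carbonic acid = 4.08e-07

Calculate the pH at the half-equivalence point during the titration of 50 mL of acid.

At half-equivalence [HA] = [A⁻], so Henderson-Hasselbalch gives pH = pKa = -log(4.08e-07) = 6.39.

pH = pKa = 6.39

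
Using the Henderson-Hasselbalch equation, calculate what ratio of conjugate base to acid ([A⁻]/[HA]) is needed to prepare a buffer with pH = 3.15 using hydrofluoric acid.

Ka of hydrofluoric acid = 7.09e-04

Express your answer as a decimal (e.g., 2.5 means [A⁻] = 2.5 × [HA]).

pKa = -log(7.09e-04) = 3.1494. pH = pKa + log([A⁻]/[HA]), so log([A⁻]/[HA]) = pH − pKa = 3.15 − 3.1494 = 0.0006. [A⁻]/[HA] = 10^(0.0006) = 1.00

[A⁻]/[HA] = 1.00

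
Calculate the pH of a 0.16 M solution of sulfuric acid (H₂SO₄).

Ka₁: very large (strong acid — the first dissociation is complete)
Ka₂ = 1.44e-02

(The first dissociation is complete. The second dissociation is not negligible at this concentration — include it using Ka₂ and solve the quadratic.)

First dissociation is complete: [H⁺]₀ = [HSO₄⁻]₀ = C = 0.16 M. Second dissociation HSO₄⁻ ⇌ H⁺ + SO₄²⁻: let x = [SO₄²⁻]. Ka₂ = (C + x)·x / (C − x) = 1.44e-02 → x² + (C + Ka₂)·x − Ka₂·C = 0 → x² + 0.17440·x − 2.304e-03 = 0. x = (−0.17440 + √(0.17440² + 4 × 2.304e-03)) / 2 = 1.2338e-02 M. [H⁺] = C + x = 0.16 + 1.2338e-02 = 1.7234e-01 M. pH = -log(1.7234e-01) = 0.76.

pH = 0.76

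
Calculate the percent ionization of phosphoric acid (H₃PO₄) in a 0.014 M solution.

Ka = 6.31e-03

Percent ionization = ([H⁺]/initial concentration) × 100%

Using Ka equilibrium: x² + Ka×x - Ka×C = 0. Solving: [H⁺] = 6.7593e-03. Percent = (6.7593e-03/0.014) × 100

Percent ionization = 48.3%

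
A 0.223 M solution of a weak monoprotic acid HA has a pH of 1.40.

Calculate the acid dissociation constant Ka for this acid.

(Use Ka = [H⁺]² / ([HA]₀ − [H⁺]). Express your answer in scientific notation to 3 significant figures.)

[H⁺] = 10^(−pH) = 10^(−1.40) = 3.981e-02 M. For HA ⇌ H⁺ + A⁻, Ka = [H⁺][A⁻]/[HA] = [H⁺]² / ([HA]₀ − [H⁺]) = (3.981e-02)² / (0.223 − 3.981e-02) = 8.65e-03.

K_a = 8.65e-03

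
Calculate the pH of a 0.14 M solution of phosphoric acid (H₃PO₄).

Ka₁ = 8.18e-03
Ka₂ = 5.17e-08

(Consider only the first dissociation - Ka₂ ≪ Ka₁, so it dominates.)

First dissociation dominates. From Ka₁ = [H⁺][HA⁻]/[H₂A], x² + Ka₁·x − Ka₁·C = 0 with C = 0.14 M and Ka₁ = 8.18e-03. Solving: [H⁺] = (−Ka₁ + √(Ka₁² + 4·Ka₁·C)) / 2 = 2.9997e-02 M. pH = -log(2.9997e-02) = 1.52.

pH = 1.52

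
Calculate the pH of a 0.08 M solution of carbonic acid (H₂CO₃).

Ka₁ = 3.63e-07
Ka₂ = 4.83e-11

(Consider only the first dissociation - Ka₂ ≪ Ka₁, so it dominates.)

First dissociation dominates. From Ka₁ = [H⁺][HA⁻]/[H₂A], x² + Ka₁·x − Ka₁·C = 0 with C = 0.08 M and Ka₁ = 3.63e-07. Solving: [H⁺] = (−Ka₁ + √(Ka₁² + 4·Ka₁·C)) / 2 = 1.7023e-04 M. pH = -log(1.7023e-04) = 3.77.

pH = 3.77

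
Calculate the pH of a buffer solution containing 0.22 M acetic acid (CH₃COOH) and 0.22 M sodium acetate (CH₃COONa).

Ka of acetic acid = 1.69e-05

pKa = -log(1.69e-05) = 4.77. pH = pKa + log([A⁻]/[HA]) = 4.77 + log(0.22/0.22)

pH = 4.77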